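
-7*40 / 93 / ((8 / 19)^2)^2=-4561235 / 47616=-95.79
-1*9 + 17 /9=-64 /9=-7.11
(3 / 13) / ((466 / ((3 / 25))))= 9 / 151450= 0.00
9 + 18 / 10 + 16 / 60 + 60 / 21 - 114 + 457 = 37477 / 105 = 356.92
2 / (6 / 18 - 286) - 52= -44570 / 857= -52.01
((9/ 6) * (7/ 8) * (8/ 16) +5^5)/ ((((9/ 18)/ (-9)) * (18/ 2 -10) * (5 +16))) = 300063/ 112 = 2679.13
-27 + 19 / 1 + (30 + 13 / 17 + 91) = 1934 / 17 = 113.76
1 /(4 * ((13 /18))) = 9 /26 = 0.35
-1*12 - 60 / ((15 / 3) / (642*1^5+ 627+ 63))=-15996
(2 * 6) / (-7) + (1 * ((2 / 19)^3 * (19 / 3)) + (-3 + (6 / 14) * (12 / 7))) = -210793 / 53067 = -3.97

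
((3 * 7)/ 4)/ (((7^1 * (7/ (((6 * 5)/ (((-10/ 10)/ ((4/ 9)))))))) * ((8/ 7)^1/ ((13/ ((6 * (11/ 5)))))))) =-325/ 264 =-1.23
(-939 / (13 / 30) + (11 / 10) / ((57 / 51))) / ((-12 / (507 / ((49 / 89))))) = 126322417 / 760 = 166213.71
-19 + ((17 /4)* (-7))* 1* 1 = -195 /4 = -48.75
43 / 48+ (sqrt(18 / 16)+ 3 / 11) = 3 * sqrt(2) / 4+ 617 / 528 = 2.23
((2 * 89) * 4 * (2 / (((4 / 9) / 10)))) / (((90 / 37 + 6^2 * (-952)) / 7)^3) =-0.00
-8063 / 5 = -1612.60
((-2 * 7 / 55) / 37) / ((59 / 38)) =-532 / 120065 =-0.00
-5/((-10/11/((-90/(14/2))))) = -495/7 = -70.71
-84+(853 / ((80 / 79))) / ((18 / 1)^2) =-2109893 / 25920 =-81.40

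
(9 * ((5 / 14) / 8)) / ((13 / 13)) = 45 / 112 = 0.40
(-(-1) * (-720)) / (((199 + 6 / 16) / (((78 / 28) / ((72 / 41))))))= -12792 / 2233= -5.73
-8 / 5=-1.60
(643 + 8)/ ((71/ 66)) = 42966/ 71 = 605.15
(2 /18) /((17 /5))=5 /153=0.03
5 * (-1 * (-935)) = 4675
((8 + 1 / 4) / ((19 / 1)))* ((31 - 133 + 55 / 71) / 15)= -79057 / 26980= -2.93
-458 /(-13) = 458 /13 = 35.23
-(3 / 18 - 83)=82.83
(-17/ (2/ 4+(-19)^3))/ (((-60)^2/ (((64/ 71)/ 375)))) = 136/ 82173403125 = 0.00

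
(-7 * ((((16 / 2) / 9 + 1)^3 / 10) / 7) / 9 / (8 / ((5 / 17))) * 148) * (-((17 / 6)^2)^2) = 893090053 / 34012224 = 26.26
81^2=6561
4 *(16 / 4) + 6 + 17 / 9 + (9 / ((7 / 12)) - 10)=29.32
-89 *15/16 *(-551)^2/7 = -405307335/112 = -3618815.49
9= 9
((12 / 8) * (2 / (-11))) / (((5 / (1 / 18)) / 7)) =-7 / 330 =-0.02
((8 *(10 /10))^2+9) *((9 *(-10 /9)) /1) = -730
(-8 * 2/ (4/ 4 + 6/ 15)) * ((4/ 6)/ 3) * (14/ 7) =-320/ 63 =-5.08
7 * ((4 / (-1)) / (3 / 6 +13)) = -56 / 27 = -2.07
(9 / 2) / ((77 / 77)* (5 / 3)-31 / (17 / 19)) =-459 / 3364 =-0.14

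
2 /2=1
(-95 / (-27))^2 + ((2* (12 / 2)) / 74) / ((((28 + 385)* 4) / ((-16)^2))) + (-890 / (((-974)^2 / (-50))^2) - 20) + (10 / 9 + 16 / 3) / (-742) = -7.60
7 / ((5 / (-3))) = -21 / 5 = -4.20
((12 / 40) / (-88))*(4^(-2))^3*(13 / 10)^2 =-507 / 360448000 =-0.00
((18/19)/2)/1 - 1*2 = -29/19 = -1.53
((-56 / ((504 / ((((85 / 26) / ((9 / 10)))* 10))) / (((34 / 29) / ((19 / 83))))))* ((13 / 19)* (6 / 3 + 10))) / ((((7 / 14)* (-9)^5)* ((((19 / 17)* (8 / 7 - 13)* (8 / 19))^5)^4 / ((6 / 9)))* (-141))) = -11715129228333080055715426109337559746591336125 / 368914223285977977253244348034733936697496160159591385833666510848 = -0.00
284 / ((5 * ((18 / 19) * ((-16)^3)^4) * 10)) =1349 / 63331869759897600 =0.00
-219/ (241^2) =-219/ 58081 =-0.00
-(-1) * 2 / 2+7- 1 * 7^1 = 1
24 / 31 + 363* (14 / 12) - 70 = 21965 / 62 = 354.27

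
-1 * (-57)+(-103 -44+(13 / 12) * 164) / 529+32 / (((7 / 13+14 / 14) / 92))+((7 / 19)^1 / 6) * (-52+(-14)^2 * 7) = 13448963 / 6555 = 2051.71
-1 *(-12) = 12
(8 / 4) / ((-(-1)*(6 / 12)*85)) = 4 / 85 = 0.05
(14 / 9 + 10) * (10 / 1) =1040 / 9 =115.56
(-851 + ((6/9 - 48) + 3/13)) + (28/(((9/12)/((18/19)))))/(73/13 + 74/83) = -892.67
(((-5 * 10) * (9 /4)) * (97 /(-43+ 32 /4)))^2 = 19053225 /196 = 97210.33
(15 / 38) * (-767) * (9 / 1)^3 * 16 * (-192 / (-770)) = -1288265472 / 1463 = -880564.23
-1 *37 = -37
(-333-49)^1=-382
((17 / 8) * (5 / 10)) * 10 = 85 / 8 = 10.62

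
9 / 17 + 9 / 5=198 / 85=2.33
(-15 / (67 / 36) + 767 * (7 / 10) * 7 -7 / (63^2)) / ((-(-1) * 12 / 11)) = 15671459287 / 4558680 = 3437.72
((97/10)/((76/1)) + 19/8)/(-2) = -951/760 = -1.25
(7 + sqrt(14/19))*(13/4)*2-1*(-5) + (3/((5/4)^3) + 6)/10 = 13*sqrt(266)/38 + 64067/1250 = 56.83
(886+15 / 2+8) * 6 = 5409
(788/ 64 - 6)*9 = 909/ 16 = 56.81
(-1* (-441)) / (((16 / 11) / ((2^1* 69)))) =334719 / 8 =41839.88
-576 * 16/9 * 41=-41984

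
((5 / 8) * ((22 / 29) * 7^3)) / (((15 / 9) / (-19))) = -215061 / 116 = -1853.97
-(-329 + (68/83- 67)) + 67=38361/83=462.18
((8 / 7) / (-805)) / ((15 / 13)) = -104 / 84525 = -0.00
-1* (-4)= 4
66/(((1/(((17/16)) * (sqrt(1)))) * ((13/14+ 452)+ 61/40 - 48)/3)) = 58905/113807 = 0.52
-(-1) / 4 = 1 / 4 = 0.25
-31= -31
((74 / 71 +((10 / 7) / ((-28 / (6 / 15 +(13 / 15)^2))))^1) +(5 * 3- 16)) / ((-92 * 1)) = 737 / 4115160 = 0.00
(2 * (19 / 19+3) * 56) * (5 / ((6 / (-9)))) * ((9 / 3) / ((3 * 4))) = -840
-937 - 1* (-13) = -924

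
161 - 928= -767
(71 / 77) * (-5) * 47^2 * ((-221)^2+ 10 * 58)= -38755701095 / 77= -503320793.44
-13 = -13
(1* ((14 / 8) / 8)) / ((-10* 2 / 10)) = -7 / 64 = -0.11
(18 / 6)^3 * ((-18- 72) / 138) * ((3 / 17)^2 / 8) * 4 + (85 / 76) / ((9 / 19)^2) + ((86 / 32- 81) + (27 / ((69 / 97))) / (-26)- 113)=-21060808627 / 111988656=-188.06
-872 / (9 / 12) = -1162.67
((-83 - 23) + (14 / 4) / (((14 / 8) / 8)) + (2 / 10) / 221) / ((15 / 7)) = -696143 / 16575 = -42.00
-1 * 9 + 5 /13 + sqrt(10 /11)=-112 /13 + sqrt(110) /11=-7.66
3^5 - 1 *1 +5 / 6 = 1457 / 6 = 242.83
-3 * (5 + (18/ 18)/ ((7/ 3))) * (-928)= 105792/ 7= 15113.14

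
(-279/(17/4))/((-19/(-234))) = -261144/323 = -808.50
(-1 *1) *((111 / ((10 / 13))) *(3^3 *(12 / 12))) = -38961 / 10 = -3896.10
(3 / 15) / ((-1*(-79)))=1 / 395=0.00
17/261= 0.07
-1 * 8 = -8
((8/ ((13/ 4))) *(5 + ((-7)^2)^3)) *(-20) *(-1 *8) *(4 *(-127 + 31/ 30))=-303523475456/ 13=-23347959650.46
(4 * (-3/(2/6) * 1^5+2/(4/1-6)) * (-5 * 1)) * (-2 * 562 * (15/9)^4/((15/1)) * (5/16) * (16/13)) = -44476.10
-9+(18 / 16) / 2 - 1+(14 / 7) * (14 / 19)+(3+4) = -293 / 304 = -0.96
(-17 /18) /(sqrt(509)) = -17* sqrt(509) /9162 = -0.04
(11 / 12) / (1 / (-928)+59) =2552 / 164253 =0.02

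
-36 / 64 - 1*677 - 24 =-11225 / 16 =-701.56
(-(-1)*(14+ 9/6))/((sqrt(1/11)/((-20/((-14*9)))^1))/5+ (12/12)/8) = -852500/56629+ 781200*sqrt(11)/56629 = 30.70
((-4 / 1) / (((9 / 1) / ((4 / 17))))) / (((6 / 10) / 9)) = -80 / 51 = -1.57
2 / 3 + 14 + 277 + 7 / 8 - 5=6901 / 24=287.54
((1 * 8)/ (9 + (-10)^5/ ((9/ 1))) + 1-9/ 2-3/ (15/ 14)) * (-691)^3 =2077171913036907/ 999190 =2078855786.22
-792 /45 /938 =-44 /2345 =-0.02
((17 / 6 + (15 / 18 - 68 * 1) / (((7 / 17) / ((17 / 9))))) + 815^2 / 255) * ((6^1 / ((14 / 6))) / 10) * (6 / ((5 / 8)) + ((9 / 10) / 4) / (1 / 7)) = 1100866981 / 166600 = 6607.85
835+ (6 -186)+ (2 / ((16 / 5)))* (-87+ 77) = 2595 / 4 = 648.75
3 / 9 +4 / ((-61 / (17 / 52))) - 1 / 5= 1331 / 11895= 0.11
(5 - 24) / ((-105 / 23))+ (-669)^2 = 46994342 / 105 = 447565.16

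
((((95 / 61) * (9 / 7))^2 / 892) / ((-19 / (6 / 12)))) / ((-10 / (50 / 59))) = 192375 / 19191221224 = 0.00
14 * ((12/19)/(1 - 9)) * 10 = -210/19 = -11.05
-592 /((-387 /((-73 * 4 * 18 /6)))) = -172864 /129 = -1340.03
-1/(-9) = 1/9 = 0.11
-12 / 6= -2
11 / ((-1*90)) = -11 / 90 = -0.12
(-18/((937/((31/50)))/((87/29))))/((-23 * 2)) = 837/1077550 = 0.00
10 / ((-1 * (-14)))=5 / 7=0.71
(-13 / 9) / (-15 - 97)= 13 / 1008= 0.01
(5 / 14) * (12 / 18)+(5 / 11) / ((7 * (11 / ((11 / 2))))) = 125 / 462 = 0.27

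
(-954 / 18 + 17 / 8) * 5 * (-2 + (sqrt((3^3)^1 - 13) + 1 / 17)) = 67155 / 136 - 2035 * sqrt(14) / 8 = -458.00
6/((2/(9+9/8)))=243/8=30.38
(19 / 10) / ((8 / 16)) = 3.80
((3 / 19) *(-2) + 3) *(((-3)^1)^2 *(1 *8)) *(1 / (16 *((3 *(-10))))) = -153 / 380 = -0.40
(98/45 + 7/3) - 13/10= 289/90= 3.21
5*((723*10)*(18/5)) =130140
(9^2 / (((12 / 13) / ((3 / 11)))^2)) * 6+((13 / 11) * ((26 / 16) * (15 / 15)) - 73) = -13869 / 484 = -28.65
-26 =-26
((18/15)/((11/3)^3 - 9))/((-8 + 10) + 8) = 81/27200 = 0.00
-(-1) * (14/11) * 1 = 14/11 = 1.27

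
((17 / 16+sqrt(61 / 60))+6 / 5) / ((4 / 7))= 7 * sqrt(915) / 120+1267 / 320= 5.72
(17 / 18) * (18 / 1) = 17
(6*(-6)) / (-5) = 36 / 5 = 7.20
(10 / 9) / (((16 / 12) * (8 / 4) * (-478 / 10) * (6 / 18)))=-25 / 956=-0.03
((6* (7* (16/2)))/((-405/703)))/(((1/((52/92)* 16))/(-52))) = 851608576/3105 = 274270.07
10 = 10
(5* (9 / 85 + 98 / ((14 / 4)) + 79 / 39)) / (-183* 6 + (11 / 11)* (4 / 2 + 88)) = -49943 / 334152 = -0.15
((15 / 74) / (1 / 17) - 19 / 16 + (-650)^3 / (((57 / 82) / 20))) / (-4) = 266627919923791 / 134976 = 1975372806.45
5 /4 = 1.25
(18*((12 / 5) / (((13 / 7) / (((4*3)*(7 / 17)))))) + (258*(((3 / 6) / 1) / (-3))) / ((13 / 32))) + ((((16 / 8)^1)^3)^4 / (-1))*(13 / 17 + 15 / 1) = -64563.14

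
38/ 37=1.03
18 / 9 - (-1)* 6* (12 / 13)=98 / 13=7.54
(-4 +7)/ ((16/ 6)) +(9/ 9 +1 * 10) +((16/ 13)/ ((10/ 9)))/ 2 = 6593/ 520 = 12.68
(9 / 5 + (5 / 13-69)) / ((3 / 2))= -8686 / 195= -44.54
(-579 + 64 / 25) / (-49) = 11.76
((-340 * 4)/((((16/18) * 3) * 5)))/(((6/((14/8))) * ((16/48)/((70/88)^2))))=-437325/7744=-56.47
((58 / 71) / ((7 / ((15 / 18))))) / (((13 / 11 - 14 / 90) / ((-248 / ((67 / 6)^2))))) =-53400600 / 283341191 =-0.19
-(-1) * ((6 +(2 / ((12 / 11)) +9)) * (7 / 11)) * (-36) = -4242 / 11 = -385.64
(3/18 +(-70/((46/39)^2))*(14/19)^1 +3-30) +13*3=-1502147/60306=-24.91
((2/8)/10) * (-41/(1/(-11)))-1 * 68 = -2269/40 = -56.72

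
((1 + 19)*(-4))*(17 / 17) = -80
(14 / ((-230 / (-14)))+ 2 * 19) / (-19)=-4468 / 2185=-2.04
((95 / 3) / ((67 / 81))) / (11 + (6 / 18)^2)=4617 / 1340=3.45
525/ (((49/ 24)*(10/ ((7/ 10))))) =18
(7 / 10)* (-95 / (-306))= 133 / 612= 0.22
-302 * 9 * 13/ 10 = -17667/ 5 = -3533.40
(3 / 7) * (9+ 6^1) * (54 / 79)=2430 / 553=4.39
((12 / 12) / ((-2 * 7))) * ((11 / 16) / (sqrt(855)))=-11 * sqrt(95) / 63840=-0.00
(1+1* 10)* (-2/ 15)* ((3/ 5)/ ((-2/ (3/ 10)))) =33/ 250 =0.13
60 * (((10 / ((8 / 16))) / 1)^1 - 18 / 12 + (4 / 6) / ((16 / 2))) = 1115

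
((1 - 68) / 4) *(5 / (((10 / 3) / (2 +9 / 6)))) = -1407 / 16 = -87.94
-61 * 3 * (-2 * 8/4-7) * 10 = 20130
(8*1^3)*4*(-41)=-1312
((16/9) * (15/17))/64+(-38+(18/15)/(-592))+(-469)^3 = -7786648661863/75480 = -103161746.98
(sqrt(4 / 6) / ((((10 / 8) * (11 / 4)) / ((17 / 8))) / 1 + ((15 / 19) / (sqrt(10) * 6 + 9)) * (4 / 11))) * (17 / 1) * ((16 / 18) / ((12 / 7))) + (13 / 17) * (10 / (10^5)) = -920028032 * sqrt(15) / 65590945155 + 13 / 170000 + 119842107308 * sqrt(6) / 65590945155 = 4.42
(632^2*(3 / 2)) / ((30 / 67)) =6690352 / 5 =1338070.40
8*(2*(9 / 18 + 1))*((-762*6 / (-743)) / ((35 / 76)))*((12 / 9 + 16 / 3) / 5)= 11119104 / 26005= 427.58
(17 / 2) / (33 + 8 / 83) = 0.26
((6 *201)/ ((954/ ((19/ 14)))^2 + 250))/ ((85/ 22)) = 4789026/ 7585101905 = 0.00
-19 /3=-6.33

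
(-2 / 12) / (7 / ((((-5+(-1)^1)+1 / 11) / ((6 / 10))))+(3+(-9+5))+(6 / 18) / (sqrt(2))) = 105625* sqrt(2) / 10917646+542100 / 5458823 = 0.11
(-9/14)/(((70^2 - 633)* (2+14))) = -9/955808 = -0.00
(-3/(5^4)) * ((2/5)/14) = -3/21875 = -0.00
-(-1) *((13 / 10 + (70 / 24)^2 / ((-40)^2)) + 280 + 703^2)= 22786113269 / 46080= 494490.31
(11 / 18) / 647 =11 / 11646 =0.00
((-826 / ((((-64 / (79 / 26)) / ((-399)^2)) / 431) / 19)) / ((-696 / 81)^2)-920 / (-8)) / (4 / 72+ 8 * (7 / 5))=1395384580804293315 / 22681864192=61519836.69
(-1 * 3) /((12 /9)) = -9 /4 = -2.25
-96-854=-950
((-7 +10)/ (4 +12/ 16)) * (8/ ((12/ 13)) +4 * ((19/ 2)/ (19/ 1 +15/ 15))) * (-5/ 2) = -317/ 19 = -16.68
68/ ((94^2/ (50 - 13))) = 629/ 2209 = 0.28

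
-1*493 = -493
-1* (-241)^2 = -58081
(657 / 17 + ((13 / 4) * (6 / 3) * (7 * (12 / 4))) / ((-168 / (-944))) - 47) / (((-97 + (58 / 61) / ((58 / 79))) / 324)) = -42482718 / 16541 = -2568.33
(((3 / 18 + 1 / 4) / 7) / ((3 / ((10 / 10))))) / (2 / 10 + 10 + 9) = 25 / 24192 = 0.00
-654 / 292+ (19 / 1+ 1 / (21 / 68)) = 61315 / 3066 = 20.00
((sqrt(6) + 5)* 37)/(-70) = -37/14-37* sqrt(6)/70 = -3.94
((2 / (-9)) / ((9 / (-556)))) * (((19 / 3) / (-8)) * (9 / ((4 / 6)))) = -2641 / 18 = -146.72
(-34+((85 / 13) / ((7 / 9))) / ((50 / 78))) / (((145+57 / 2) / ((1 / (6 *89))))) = -731 / 3242715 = -0.00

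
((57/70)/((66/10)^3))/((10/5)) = 475/335412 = 0.00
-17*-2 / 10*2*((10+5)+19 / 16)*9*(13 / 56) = 73593 / 320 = 229.98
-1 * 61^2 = -3721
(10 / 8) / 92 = 5 / 368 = 0.01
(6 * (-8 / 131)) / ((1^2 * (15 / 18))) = -288 / 655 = -0.44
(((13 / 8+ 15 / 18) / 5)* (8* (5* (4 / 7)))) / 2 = 118 / 21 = 5.62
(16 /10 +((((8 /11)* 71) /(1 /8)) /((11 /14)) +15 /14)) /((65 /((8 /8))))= 4475747 /550550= 8.13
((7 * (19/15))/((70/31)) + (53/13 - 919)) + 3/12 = -3551911/3900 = -910.75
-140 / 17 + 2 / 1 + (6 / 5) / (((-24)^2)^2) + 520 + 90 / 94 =113705995039 / 220907520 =514.72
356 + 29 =385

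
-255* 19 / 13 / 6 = -1615 / 26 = -62.12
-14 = -14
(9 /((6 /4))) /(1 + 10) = 0.55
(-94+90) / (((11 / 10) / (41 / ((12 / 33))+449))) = -22470 / 11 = -2042.73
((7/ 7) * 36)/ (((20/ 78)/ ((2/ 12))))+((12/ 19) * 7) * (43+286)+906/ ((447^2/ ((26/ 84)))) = 196376667674/ 132872985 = 1477.93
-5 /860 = -1 /172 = -0.01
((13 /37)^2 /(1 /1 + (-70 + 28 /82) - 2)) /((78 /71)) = -37843 /23795958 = -0.00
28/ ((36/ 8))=56/ 9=6.22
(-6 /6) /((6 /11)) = -11 /6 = -1.83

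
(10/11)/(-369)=-10/4059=-0.00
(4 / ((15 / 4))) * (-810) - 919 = -1783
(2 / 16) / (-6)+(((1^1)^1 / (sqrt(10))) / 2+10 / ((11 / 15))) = sqrt(10) / 20+7189 / 528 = 13.77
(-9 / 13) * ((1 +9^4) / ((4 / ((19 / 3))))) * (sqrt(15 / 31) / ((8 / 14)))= -8756.10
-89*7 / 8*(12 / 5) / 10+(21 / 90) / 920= -515837 / 27600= -18.69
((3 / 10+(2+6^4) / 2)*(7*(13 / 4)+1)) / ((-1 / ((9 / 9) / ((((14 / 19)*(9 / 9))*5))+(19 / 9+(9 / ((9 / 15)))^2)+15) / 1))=-18838264267 / 5040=-3737750.85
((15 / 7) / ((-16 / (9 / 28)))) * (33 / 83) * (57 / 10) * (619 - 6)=-31132431 / 520576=-59.80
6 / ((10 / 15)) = 9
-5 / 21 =-0.24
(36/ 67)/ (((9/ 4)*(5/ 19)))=304/ 335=0.91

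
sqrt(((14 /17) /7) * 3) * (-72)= -72 * sqrt(102) /17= -42.77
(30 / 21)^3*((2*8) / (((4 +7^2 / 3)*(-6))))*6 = -48000 / 20923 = -2.29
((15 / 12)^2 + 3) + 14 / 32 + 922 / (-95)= -447 / 95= -4.71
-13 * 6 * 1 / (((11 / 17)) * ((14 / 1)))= -663 / 77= -8.61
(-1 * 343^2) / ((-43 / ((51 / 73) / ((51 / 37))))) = 4353013 / 3139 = 1386.75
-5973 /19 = -314.37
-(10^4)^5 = -100000000000000000000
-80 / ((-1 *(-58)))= -40 / 29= -1.38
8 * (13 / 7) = 104 / 7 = 14.86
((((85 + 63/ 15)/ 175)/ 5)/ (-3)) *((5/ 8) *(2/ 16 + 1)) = -669/ 28000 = -0.02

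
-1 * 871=-871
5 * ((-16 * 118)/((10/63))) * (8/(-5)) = 475776/5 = 95155.20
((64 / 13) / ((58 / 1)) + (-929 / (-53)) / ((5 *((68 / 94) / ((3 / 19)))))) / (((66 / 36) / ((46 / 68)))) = 3785404377 / 12068723810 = 0.31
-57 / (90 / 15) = -19 / 2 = -9.50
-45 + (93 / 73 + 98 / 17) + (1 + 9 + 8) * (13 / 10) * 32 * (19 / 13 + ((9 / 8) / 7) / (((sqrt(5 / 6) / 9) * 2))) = 18954 * sqrt(30) / 175 + 6555202 / 6205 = 1649.67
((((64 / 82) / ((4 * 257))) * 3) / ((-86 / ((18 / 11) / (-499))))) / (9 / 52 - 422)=-11232 / 54552706905565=-0.00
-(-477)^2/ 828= -25281/ 92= -274.79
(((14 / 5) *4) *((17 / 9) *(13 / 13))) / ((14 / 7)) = 476 / 45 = 10.58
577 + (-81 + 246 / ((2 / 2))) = 742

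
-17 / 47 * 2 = -34 / 47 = -0.72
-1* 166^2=-27556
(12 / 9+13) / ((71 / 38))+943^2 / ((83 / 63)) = 11932967953 / 17679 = 674979.80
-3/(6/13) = -13/2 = -6.50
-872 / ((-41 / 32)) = 27904 / 41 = 680.59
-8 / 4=-2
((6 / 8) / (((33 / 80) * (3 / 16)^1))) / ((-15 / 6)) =-128 / 33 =-3.88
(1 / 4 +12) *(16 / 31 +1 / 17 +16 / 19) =695261 / 40052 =17.36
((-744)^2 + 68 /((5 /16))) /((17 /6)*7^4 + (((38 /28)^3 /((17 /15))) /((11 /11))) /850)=81.40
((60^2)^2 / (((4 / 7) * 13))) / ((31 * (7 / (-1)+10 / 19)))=-143640000 / 16523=-8693.34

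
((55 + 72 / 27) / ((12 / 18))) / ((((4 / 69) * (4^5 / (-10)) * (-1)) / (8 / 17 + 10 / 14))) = 8415585 / 487424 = 17.27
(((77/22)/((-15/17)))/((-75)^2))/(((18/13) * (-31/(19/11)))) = 29393/1035787500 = 0.00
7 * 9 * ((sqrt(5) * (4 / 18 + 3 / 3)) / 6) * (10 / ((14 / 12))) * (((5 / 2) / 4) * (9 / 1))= 2475 * sqrt(5) / 4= 1383.57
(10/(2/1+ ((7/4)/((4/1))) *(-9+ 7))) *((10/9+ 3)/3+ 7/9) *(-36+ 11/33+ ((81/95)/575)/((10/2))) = -681.04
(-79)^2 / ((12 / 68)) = 106097 / 3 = 35365.67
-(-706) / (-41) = -706 / 41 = -17.22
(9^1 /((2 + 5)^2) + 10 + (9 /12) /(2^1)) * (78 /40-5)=-32.20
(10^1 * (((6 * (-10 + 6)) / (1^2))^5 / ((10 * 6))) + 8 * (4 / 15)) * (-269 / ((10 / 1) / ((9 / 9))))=2677428016 / 75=35699040.21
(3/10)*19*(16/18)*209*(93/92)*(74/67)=9109474/7705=1182.28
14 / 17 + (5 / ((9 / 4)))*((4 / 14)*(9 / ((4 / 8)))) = 1458 / 119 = 12.25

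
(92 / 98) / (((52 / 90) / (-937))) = -969795 / 637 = -1522.44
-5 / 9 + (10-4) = 49 / 9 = 5.44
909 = 909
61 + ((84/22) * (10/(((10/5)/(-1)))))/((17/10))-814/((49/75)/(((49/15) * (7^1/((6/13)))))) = -34601674/561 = -61678.56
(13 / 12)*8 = 26 / 3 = 8.67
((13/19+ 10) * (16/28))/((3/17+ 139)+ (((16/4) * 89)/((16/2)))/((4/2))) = 7888/208563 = 0.04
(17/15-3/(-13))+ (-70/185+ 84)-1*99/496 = 303419027/3578640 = 84.79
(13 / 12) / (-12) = -13 / 144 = -0.09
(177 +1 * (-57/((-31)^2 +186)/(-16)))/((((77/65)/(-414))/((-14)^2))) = -305946880785/25234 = -12124390.93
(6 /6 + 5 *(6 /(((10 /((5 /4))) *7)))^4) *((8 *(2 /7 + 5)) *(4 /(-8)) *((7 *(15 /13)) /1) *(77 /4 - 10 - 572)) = 96163.71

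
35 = 35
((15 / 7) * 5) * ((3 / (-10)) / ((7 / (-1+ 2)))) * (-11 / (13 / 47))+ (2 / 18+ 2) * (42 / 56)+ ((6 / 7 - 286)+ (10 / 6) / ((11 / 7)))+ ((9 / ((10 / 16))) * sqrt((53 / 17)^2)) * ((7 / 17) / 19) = -607753228987 / 2308526220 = -263.26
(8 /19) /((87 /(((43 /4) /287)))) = 86 /474411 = 0.00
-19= -19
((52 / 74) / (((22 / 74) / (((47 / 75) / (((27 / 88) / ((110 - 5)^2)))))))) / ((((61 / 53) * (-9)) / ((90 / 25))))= -50776544 / 2745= -18497.83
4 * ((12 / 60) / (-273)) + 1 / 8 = 1333 / 10920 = 0.12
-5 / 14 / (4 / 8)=-5 / 7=-0.71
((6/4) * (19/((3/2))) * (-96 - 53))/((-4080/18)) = 8493/680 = 12.49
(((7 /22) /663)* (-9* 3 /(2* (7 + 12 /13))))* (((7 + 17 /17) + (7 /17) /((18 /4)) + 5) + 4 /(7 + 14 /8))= -72553 /6548740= -0.01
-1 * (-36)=36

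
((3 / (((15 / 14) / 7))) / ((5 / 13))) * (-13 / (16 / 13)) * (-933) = 100440249 / 200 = 502201.24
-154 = -154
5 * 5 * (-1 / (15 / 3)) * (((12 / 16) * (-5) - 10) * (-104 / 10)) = -715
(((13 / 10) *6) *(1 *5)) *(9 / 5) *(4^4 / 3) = 29952 / 5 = 5990.40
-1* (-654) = 654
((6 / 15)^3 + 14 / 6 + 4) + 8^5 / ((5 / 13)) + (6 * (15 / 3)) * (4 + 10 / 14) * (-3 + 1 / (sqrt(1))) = 222915893 / 2625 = 84920.34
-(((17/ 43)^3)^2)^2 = -582622237229761/ 39959630797262576401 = -0.00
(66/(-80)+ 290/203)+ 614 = 614.60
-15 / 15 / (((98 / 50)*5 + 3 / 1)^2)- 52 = -213017 / 4096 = -52.01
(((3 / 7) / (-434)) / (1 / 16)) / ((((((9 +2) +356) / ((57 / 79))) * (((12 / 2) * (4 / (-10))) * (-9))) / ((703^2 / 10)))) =-9389971 / 132121101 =-0.07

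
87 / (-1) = -87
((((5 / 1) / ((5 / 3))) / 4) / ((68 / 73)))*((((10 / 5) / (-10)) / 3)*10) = -73 / 136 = -0.54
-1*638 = -638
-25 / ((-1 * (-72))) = -25 / 72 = -0.35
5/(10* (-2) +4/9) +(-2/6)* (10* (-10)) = 17465/528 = 33.08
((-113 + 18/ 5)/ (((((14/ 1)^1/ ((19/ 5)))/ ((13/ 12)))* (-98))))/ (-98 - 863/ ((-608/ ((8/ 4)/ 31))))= -79579201/ 23736174525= -0.00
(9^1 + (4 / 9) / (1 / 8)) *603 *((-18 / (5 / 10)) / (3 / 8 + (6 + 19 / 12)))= -6541344 / 191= -34247.87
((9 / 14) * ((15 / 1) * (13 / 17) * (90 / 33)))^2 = 404.44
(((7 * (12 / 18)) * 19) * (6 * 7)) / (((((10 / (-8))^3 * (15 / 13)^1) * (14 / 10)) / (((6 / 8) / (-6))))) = 55328 / 375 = 147.54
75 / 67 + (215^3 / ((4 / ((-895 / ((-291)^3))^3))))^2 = 268692192903114185000955019894274073565285747075 / 240031692326778966781003848840047628065063470512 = 1.12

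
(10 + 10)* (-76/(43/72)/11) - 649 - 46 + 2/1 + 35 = -420674/473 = -889.37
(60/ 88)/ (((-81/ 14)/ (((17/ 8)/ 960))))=-119/ 456192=-0.00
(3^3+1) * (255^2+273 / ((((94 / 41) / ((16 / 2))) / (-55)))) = 16624020 / 47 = 353702.55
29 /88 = 0.33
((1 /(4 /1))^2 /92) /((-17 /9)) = -9 /25024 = -0.00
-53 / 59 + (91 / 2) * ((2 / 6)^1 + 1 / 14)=12403 / 708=17.52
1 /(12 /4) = 0.33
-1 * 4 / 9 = -4 / 9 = -0.44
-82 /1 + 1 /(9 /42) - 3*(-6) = -178 /3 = -59.33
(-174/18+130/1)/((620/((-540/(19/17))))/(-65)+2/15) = 3590145/4567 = 786.11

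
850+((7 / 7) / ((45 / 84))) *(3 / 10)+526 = 34414 / 25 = 1376.56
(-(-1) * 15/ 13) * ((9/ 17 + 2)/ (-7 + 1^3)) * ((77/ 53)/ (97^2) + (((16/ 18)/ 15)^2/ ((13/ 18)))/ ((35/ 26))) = -25900921/ 14137492950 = -0.00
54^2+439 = 3355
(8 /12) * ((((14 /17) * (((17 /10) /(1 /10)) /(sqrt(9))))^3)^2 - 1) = 15057614 /2187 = 6885.05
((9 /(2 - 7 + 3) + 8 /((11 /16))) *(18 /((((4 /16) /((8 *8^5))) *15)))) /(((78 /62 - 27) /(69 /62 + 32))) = -84494516224 /7315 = -11550856.63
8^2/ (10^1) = 32/ 5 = 6.40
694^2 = 481636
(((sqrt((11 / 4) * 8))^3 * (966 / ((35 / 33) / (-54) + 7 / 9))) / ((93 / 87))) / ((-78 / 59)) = -1542795012 * sqrt(22) / 77779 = -93037.32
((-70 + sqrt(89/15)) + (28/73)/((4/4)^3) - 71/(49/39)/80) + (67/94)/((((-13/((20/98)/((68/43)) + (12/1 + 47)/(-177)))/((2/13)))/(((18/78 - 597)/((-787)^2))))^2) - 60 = -127.89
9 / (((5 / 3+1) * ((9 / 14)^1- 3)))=-63 / 44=-1.43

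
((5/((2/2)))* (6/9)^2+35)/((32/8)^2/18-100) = -335/892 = -0.38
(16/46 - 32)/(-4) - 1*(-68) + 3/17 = 29751/391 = 76.09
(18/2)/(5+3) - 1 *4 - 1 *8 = -87/8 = -10.88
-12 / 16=-3 / 4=-0.75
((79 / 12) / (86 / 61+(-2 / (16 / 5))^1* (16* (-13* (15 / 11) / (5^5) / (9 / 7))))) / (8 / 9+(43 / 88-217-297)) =-655986375 / 74267407222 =-0.01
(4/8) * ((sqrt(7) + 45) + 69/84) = sqrt(7)/2 + 1283/56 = 24.23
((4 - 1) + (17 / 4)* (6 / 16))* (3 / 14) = 63 / 64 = 0.98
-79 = -79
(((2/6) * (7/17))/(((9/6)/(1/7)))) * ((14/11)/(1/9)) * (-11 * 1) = -28/17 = -1.65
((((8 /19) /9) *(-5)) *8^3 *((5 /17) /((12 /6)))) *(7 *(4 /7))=-204800 /2907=-70.45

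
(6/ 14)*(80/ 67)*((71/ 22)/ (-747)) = -2840/ 1284591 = -0.00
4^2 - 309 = -293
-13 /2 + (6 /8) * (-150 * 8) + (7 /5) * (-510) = -3241 /2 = -1620.50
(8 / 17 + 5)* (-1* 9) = -837 / 17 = -49.24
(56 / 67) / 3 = 56 / 201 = 0.28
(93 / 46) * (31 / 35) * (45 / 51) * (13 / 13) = 8649 / 5474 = 1.58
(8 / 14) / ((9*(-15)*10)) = -2 / 4725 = -0.00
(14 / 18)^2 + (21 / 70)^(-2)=949 / 81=11.72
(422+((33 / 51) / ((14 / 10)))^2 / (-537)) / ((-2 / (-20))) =32090778290 / 7604457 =4220.00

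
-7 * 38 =-266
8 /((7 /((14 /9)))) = 16 /9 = 1.78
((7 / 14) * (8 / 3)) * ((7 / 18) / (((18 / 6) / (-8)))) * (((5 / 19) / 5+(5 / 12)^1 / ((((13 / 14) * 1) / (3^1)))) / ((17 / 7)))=-270872 / 340119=-0.80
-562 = -562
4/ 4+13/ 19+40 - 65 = -443/ 19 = -23.32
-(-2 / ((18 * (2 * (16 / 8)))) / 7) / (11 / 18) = 1 / 154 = 0.01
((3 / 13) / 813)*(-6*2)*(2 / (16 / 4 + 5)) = -0.00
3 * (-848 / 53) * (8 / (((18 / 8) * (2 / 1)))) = -256 / 3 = -85.33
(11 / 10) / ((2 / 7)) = 77 / 20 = 3.85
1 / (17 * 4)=1 / 68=0.01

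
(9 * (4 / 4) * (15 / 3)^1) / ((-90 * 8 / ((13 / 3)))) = -13 / 48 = -0.27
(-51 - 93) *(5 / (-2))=360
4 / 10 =2 / 5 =0.40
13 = 13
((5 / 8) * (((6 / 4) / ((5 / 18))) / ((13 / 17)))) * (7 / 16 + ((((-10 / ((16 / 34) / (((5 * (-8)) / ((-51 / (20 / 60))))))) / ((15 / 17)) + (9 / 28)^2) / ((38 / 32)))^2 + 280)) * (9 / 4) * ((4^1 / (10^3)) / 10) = 52872739735079 / 43268709120000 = 1.22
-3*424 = -1272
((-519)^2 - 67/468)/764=126060881/357552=352.57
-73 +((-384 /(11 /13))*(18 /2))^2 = 2018516351 /121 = 16681953.31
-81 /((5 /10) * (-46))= 81 /23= 3.52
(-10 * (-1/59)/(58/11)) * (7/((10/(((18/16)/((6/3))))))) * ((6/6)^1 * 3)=2079/54752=0.04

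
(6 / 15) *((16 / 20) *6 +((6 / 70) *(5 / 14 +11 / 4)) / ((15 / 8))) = 12108 / 6125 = 1.98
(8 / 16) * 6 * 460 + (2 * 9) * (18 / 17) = 1399.06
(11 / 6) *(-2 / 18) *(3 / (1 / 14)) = -8.56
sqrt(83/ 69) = sqrt(5727)/ 69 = 1.10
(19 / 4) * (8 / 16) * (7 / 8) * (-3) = -399 / 64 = -6.23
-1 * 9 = -9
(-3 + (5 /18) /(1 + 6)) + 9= 761 /126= 6.04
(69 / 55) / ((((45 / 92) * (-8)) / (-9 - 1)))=529 / 165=3.21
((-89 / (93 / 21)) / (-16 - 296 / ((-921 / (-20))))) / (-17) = -573783 / 10885712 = -0.05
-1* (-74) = 74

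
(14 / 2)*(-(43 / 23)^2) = -12943 / 529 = -24.47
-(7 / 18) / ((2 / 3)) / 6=-7 / 72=-0.10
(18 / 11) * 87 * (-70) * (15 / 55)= -328860 / 121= -2717.85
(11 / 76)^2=121 / 5776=0.02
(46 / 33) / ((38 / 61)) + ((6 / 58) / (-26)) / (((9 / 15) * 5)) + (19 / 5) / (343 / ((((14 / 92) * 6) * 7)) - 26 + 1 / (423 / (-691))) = 31005457573 / 13015027740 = 2.38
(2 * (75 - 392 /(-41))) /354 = 3467 /7257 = 0.48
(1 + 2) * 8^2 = 192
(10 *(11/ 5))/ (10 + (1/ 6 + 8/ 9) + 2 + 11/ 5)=1980/ 1373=1.44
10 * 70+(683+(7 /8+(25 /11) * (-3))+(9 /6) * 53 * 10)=191141 /88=2172.06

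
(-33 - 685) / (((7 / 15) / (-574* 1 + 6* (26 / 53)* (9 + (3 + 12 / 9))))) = 305243340 / 371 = 822758.33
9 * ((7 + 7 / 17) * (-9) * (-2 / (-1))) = -20412 / 17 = -1200.71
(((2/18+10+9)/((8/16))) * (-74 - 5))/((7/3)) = -27176/21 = -1294.10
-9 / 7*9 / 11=-81 / 77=-1.05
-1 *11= -11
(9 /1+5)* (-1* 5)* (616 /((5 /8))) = -68992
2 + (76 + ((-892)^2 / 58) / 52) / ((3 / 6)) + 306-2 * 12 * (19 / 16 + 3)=668895 / 754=887.13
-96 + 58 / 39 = -3686 / 39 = -94.51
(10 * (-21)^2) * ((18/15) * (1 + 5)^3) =1143072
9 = 9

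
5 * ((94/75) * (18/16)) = 141/20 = 7.05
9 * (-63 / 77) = -81 / 11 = -7.36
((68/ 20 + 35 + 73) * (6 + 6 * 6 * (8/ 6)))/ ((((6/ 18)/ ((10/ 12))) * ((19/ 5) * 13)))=75195/ 247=304.43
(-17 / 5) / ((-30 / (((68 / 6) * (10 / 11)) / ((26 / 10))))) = 578 / 1287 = 0.45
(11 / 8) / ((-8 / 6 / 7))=-231 / 32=-7.22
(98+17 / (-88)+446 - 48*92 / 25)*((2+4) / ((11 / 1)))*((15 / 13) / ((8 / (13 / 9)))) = 807767 / 19360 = 41.72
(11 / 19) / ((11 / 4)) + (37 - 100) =-1193 / 19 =-62.79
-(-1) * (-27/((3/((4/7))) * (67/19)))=-684/469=-1.46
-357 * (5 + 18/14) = -2244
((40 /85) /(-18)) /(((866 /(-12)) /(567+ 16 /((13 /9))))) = 20040 /95693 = 0.21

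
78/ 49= 1.59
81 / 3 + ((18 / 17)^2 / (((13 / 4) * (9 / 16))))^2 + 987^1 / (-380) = 132906047457 / 5363718620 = 24.78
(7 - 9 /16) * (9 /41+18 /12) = 11.07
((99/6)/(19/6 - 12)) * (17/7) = -1683/371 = -4.54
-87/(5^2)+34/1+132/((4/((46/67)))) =89071/1675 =53.18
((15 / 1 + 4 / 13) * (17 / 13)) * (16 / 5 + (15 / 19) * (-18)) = -3538618 / 16055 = -220.41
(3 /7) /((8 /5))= 0.27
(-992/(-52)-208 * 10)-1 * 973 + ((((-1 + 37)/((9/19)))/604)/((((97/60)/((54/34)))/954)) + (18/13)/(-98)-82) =-475521218708/158612363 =-2998.01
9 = 9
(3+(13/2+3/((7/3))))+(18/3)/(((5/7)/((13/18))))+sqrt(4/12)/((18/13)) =13*sqrt(3)/54+3539/210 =17.27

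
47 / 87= 0.54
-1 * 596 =-596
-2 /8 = -0.25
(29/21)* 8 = 232/21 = 11.05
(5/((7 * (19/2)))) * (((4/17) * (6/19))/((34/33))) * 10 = 39600/730303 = 0.05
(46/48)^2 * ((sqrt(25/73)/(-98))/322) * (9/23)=-5 * sqrt(73)/6409984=-0.00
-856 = -856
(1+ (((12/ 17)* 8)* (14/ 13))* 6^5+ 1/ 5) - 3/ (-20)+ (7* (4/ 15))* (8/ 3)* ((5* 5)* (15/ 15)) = 1886174023/ 39780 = 47415.13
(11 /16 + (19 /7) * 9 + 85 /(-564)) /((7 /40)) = 1971265 /13818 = 142.66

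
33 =33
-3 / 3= -1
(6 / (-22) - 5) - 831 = -9199 / 11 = -836.27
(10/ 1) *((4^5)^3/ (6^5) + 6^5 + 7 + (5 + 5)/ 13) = 4607965430/ 3159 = 1458678.52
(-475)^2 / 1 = 225625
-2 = -2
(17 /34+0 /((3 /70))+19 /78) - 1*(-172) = 6737 /39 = 172.74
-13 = -13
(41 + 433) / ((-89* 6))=-79 / 89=-0.89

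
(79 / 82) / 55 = 79 / 4510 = 0.02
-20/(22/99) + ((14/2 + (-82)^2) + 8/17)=112905/17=6641.47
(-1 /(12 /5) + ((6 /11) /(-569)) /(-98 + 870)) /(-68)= 6039953 /985717392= 0.01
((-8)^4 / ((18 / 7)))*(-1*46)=-659456 / 9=-73272.89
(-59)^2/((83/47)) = 163607/83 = 1971.17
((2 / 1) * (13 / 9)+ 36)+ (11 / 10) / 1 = 3599 / 90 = 39.99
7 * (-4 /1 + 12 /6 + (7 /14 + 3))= 21 /2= 10.50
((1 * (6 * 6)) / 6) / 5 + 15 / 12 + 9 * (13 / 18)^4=285689 / 58320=4.90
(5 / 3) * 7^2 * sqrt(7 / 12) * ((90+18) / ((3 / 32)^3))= 16056320 * sqrt(21) / 9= 8175477.98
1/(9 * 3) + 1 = 28/27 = 1.04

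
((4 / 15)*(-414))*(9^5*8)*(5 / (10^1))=-130380192 / 5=-26076038.40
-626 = -626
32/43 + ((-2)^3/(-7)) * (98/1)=4848/43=112.74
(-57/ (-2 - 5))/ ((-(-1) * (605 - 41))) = 19/ 1316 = 0.01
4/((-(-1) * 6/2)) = 4/3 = 1.33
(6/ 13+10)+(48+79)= 1787/ 13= 137.46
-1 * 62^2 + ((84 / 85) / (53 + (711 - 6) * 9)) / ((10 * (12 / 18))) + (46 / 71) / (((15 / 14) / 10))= -317551657883 / 82739850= -3837.95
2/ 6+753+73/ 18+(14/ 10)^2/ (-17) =5793143/ 7650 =757.27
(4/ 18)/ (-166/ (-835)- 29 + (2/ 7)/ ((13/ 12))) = -151970/ 19515771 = -0.01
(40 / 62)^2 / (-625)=-16 / 24025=-0.00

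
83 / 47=1.77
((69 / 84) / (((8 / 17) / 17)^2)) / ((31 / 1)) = 1920983 / 55552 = 34.58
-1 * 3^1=-3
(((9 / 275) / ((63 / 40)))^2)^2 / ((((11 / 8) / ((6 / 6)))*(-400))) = -2048 / 6041928921875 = -0.00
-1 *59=-59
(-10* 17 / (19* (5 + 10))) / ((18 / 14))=-238 / 513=-0.46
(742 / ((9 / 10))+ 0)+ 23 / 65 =482507 / 585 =824.80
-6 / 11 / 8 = -3 / 44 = -0.07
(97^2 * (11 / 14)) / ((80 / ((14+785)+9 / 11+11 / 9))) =106594561 / 1440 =74024.00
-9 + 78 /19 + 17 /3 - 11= -583 /57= -10.23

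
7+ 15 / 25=38 / 5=7.60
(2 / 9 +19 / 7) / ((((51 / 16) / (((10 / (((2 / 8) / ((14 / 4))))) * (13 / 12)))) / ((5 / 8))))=120250 / 1377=87.33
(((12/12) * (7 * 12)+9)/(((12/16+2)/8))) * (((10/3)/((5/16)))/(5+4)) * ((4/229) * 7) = 888832/22671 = 39.21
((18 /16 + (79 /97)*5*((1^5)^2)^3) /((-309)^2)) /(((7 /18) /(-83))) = -334739 /28814044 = -0.01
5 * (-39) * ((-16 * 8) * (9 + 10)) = 474240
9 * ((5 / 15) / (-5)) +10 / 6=16 / 15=1.07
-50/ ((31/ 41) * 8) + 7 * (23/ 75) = -56911/ 9300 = -6.12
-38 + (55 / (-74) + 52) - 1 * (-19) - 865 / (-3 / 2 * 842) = 3078791 / 93462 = 32.94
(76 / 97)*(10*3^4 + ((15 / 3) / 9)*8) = 557080 / 873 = 638.12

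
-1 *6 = -6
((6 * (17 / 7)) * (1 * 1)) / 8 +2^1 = 3.82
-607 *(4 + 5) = -5463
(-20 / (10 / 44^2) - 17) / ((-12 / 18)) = 11667 / 2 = 5833.50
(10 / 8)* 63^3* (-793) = -991436355 / 4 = -247859088.75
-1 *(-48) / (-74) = -24 / 37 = -0.65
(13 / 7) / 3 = 13 / 21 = 0.62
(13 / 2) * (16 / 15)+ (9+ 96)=1679 / 15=111.93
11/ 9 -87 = -85.78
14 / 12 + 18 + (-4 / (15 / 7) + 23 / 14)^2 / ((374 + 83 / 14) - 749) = 155977708 / 8138025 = 19.17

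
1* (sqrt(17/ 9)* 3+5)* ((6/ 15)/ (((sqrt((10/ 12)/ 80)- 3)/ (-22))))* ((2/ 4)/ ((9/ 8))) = 704* sqrt(102)/ 38835+704* sqrt(6)/ 7767+5632* sqrt(17)/ 4315+5632/ 863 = 12.31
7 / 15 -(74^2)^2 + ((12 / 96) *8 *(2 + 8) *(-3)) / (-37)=-16642548971 / 555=-29986574.72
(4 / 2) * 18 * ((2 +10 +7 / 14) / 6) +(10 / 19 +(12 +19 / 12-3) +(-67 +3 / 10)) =22127 / 1140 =19.41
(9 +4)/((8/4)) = 13/2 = 6.50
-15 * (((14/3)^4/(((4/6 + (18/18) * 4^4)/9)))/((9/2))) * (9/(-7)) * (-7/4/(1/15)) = -20580/11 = -1870.91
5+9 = 14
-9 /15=-3 /5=-0.60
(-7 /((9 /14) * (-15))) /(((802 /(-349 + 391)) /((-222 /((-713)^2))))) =-50764 /3057839535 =-0.00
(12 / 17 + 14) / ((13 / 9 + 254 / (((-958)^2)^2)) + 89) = 189515420931600 / 1165561953271211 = 0.16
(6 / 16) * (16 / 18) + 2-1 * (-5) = 22 / 3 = 7.33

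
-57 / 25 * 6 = -342 / 25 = -13.68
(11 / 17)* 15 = 165 / 17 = 9.71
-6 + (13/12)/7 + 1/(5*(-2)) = -2497/420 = -5.95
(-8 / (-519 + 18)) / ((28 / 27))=18 / 1169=0.02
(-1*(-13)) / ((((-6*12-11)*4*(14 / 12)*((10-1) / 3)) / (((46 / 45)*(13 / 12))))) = -0.01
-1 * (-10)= 10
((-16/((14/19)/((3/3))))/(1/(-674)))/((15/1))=975.70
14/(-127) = -14/127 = -0.11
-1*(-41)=41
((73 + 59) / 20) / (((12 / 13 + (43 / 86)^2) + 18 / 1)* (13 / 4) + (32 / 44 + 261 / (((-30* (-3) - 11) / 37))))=458832 / 12880685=0.04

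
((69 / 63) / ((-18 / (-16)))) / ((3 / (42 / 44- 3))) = -460 / 693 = -0.66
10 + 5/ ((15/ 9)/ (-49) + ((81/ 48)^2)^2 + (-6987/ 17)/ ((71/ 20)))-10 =-3419996160/ 73666385803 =-0.05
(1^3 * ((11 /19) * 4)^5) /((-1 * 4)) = -41229056 /2476099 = -16.65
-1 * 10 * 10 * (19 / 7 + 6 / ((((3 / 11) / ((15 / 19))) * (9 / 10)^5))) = -8410556300 / 2617839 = -3212.79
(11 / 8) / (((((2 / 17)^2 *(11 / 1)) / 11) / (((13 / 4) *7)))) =2260.07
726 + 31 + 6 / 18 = 2272 / 3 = 757.33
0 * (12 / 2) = 0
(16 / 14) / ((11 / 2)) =16 / 77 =0.21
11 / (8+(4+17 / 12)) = 132 / 161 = 0.82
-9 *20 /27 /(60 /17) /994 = -17 /8946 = -0.00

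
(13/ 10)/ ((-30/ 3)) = -13/ 100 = -0.13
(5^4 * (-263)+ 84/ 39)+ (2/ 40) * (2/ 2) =-42736927/ 260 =-164372.80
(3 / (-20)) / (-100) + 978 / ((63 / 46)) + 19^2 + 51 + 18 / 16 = 47343313 / 42000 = 1127.22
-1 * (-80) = 80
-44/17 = -2.59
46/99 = 0.46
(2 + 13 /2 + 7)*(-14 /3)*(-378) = 27342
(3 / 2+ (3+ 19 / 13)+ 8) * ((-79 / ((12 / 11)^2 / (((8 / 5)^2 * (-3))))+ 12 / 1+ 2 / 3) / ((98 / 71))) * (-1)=-24046209 / 4550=-5284.88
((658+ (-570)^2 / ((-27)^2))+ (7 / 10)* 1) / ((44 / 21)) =6261829 / 11880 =527.09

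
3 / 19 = 0.16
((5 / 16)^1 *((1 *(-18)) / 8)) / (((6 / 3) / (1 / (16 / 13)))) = -585 / 2048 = -0.29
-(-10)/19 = 10/19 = 0.53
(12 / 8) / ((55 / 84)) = 126 / 55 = 2.29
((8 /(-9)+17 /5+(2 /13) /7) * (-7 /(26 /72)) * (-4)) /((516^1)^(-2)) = 44189975808 /845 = 52295829.36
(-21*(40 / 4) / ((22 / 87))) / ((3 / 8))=-24360 / 11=-2214.55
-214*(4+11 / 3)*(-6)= 9844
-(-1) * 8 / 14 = 4 / 7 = 0.57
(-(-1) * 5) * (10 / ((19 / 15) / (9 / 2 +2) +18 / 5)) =975 / 74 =13.18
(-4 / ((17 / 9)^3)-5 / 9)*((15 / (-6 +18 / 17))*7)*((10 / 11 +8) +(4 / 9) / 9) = 92172145 / 421362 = 218.75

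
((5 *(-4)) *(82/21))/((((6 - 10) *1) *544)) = 205/5712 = 0.04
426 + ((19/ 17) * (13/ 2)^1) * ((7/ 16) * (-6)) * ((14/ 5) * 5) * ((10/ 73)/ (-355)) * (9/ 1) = 150467925/ 352444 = 426.93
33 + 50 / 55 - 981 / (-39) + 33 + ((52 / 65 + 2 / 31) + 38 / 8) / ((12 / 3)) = 33146983 / 354640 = 93.47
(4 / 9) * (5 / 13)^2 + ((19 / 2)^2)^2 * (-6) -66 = -48936.31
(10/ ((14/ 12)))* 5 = 42.86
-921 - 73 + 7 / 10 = -993.30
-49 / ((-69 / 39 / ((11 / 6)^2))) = 77077 / 828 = 93.09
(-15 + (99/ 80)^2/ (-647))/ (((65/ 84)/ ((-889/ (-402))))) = -386583967623/ 9016592000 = -42.87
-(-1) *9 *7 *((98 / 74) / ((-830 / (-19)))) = 58653 / 30710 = 1.91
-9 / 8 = -1.12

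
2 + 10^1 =12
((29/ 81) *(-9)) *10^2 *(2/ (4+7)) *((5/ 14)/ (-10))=2.09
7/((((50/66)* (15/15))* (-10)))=-231/250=-0.92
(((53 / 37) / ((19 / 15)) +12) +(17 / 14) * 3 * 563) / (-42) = -6771491 / 137788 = -49.14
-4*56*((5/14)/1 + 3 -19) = 3504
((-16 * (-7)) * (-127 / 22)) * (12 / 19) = -85344 / 209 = -408.34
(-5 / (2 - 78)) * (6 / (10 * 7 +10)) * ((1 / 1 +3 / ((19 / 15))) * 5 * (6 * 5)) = 900 / 361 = 2.49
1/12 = 0.08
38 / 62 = 0.61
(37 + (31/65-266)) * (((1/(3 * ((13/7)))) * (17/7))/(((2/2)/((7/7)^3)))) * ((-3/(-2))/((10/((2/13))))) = -126259/54925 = -2.30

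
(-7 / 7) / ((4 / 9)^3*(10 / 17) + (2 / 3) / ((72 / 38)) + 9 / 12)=-49572 / 57181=-0.87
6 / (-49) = -6 / 49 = -0.12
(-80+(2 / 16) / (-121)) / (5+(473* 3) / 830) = -32138015 / 2695396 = -11.92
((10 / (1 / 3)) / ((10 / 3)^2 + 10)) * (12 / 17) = 1.00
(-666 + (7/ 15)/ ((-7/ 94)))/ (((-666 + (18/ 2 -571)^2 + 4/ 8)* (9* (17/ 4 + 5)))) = -80672/ 3148633215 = -0.00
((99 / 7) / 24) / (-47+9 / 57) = -627 / 49840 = -0.01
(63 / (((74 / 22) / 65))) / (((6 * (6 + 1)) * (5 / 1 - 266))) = -0.11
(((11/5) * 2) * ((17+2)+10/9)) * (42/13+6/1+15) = 27874/13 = 2144.15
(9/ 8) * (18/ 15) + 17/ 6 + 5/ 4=163/ 30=5.43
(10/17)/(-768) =-5/6528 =-0.00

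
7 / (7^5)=1 / 2401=0.00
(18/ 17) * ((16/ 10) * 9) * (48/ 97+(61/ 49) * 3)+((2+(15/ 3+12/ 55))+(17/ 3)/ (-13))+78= 5174250922/ 34663629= 149.27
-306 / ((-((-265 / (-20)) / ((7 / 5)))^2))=239904 / 70225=3.42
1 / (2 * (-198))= -1 / 396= -0.00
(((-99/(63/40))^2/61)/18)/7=96800/188307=0.51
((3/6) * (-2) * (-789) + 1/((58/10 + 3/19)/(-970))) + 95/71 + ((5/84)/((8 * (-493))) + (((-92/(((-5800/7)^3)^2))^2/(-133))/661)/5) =25602813067738587174511784711502279999992496789811956612553/40799421500990364927641416600320000000000000000000000000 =627.53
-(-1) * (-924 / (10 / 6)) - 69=-3117 / 5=-623.40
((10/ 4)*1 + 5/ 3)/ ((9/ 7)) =175/ 54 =3.24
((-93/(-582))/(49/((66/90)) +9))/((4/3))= 341/215728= 0.00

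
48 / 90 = 8 / 15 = 0.53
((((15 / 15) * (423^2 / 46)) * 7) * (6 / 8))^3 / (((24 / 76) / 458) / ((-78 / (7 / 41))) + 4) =41010505837080432261459669 / 19262308498688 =2129054564766.93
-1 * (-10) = 10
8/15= 0.53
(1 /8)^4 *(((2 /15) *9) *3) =9 /10240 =0.00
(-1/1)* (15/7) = -15/7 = -2.14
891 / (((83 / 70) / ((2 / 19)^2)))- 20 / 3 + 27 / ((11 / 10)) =25911010 / 988779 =26.21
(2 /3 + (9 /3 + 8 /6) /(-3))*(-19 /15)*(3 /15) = 0.20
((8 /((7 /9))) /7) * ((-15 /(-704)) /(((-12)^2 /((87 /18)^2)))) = 4205 /827904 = 0.01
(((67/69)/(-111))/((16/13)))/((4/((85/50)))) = -14807/4901760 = -0.00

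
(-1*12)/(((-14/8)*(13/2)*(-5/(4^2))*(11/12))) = -18432/5005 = -3.68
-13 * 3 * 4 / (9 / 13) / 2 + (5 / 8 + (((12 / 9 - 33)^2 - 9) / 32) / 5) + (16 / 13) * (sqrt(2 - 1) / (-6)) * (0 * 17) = -38099 / 360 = -105.83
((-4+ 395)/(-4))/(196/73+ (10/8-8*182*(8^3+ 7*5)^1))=28543/232556995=0.00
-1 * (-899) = 899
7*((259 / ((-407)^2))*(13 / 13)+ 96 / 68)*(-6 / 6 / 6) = -752969 / 456654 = -1.65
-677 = -677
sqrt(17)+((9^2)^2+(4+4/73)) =sqrt(17)+479249/73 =6569.18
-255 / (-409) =255 / 409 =0.62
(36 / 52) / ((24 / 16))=6 / 13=0.46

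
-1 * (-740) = 740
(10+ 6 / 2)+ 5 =18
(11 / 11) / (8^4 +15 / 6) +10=81972 / 8197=10.00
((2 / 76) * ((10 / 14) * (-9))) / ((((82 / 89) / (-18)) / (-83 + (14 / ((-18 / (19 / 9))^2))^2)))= -6356880911135 / 23183582184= -274.20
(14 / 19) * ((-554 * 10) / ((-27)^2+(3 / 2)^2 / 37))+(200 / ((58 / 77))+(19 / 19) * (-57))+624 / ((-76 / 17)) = 3765731965 / 59453451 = 63.34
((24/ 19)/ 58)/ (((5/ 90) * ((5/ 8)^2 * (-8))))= -1728/ 13775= -0.13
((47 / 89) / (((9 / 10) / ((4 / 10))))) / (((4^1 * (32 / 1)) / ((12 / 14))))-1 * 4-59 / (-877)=-103097677 / 26225808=-3.93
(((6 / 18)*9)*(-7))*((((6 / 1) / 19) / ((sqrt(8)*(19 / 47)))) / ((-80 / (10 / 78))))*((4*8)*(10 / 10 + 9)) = 9870*sqrt(2) / 4693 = 2.97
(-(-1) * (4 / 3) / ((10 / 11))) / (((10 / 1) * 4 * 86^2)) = 11 / 2218800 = 0.00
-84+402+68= 386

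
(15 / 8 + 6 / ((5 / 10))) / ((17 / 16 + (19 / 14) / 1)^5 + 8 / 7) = 0.17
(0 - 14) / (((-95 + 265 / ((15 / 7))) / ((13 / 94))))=-273 / 4042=-0.07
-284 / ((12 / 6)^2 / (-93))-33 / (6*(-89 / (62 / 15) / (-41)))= 8801024 / 1335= 6592.53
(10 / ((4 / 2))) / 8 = 5 / 8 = 0.62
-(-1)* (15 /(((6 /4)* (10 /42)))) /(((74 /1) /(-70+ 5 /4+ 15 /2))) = -34.76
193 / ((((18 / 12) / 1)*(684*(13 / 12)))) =386 / 2223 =0.17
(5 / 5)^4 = 1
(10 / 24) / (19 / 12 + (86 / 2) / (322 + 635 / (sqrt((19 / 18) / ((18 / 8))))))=141944645 / 532543363 -14744700 * sqrt(38) / 10118323897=0.26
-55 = -55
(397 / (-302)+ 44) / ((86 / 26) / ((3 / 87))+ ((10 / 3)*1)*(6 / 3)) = 502749 / 1208302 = 0.42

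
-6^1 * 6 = -36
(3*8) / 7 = 24 / 7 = 3.43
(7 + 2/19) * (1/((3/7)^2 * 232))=735/4408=0.17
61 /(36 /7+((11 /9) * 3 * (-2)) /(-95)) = 121695 /10414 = 11.69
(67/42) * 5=335/42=7.98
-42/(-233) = 42/233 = 0.18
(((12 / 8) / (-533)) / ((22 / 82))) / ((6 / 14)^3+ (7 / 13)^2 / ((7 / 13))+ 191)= -343 / 6265754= -0.00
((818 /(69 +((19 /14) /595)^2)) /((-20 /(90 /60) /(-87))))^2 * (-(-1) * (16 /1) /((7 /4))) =1254092524164078851044800 /22923358825939160521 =54708.06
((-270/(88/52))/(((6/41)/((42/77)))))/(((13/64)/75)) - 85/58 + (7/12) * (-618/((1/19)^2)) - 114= -1227540183/3509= -349826.21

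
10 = 10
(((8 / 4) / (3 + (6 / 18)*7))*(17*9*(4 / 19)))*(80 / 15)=1224 / 19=64.42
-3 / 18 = -0.17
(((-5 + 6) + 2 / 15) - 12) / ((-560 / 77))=1793 / 1200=1.49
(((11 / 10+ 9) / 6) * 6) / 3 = 101 / 30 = 3.37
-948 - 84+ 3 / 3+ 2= -1029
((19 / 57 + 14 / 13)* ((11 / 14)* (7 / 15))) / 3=121 / 702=0.17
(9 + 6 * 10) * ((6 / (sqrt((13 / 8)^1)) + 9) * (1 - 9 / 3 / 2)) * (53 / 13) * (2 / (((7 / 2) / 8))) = -526608 / 91 - 702144 * sqrt(26) / 1183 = -8813.31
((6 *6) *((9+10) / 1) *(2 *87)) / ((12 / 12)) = 119016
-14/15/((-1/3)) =14/5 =2.80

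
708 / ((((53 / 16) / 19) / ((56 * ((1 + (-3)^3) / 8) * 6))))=-235033344 / 53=-4434591.40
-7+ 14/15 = -91/15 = -6.07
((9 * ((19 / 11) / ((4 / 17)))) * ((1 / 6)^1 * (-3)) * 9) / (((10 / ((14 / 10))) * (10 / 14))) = -1281987 / 22000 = -58.27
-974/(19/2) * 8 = -15584/19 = -820.21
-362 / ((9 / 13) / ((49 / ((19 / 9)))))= -230594 / 19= -12136.53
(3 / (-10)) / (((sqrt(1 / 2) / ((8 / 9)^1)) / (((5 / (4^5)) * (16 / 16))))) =-sqrt(2) / 768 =-0.00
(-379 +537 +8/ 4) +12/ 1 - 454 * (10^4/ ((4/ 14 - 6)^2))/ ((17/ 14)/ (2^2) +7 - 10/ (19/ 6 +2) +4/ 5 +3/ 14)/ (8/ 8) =-1197316872/ 55399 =-21612.61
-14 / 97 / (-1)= 0.14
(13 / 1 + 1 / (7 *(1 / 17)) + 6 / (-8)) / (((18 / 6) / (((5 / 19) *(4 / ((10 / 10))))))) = 685 / 133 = 5.15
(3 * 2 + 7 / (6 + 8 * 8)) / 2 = 61 / 20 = 3.05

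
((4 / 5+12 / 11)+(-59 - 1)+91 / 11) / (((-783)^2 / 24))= -21928 / 11239965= -0.00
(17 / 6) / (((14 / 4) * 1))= 17 / 21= 0.81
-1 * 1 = -1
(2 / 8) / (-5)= -1 / 20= -0.05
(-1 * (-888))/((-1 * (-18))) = 148/3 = 49.33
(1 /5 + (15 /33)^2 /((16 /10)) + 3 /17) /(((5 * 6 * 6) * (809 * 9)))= 13867 /35944840800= 0.00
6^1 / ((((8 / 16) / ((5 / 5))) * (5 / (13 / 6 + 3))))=62 / 5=12.40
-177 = -177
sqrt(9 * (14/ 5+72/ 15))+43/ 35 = 43/ 35+3 * sqrt(190)/ 5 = 9.50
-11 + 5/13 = -138/13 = -10.62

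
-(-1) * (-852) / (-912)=71 / 76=0.93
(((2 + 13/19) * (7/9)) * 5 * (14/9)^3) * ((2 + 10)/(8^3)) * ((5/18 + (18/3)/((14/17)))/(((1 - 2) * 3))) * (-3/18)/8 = 27784715/574428672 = 0.05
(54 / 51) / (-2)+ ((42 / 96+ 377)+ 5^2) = 109319 / 272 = 401.91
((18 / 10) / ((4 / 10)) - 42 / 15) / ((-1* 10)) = -17 / 100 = -0.17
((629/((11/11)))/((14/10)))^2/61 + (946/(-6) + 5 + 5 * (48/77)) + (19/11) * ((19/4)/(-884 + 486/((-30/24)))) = 721219501183/228263952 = 3159.59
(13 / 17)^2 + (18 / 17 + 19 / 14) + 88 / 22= 28325 / 4046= 7.00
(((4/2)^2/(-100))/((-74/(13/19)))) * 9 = 117/35150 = 0.00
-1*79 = -79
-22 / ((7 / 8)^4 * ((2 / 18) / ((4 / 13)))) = -3244032 / 31213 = -103.93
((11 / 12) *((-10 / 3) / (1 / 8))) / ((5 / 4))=-176 / 9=-19.56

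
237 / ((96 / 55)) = 4345 / 32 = 135.78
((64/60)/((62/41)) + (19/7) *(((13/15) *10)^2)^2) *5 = 1345856312/17577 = 76569.17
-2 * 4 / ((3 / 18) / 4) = -192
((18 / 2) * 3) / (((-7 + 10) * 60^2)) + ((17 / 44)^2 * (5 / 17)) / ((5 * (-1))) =-0.01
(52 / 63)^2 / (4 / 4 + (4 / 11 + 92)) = 2288 / 313551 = 0.01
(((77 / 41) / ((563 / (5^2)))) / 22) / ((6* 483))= 25 / 19112724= 0.00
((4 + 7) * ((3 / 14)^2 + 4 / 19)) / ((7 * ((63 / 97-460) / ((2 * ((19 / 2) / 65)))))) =-203797 / 794718652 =-0.00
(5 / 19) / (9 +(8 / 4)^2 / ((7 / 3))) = 7 / 285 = 0.02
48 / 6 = 8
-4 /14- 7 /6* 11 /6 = -611 /252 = -2.42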